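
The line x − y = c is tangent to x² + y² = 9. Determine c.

c = ±3√2

For a tangent, require d(centre, line) = r = 3.
|1·0 − 1·0 − c| / √2 = 3
|c| = 3√2.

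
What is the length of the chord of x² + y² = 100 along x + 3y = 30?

2√10

The distance from (0, 0) to the line is 30/√10, and r² = 100.
Chord = 2√(r² − d²) = 2·√(10) = 2√10.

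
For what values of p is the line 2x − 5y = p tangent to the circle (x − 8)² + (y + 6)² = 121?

For a tangent, require d(centre, line) = r = 11.
|2·8 − 5·(−6) − p| / √29 = 11
|p − (46)| = 11√29.

p = 46 ± 11√29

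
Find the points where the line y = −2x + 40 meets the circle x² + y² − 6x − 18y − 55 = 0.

(11, 18) and (15, 10)

Express y = −2x + 40 and substitute into the circle:
5x² − 130x + 825 = 0  ⟹  x² − 26x + 165 = 0
x = 15 or x = 11, giving (15, 10) and (11, 18).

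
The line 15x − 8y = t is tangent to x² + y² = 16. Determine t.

Tangency holds when the distance from the centre (0, 0) to the line equals the radius 4:
|15·0 − 8·0 − t| / √289 = 4
|t| = 4·17, so t = 68 or t = −68.

t = −68 or t = 68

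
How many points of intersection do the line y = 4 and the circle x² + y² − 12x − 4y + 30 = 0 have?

2

Substituting the line into the circle gives x² − 12x + 30 = 0.
Δ = 144 − 120 = 24.
Two real roots: the line is a secant.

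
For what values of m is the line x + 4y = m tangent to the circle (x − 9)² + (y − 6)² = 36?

m = 33 ± 6√17

For a tangent, require d(centre, line) = r = 6.
|1·9 + 4·6 − m| / √17 = 6
|m − (33)| = 6√17.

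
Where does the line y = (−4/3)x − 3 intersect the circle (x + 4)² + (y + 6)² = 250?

Express y = (−9 − 4x)/3 and substitute into the circle:
25x² − 2025 = 0  ⟹  x² − 81 = 0
x = 9 or x = −9, giving (9, −15) and (−9, 9).

(−9, 9) and (9, −15)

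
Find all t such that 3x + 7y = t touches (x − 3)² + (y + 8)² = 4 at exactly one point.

t = −47 ± 2√58

The line touches the circle iff its distance from (3, −8) is 2:
|3·3 + 7·(−8) − t| / √58 = 2
|t − (−47)| = 2√58.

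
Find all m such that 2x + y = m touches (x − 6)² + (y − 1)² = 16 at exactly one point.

m = 13 ± 4√5

For a tangent, require d(centre, line) = r = 4.
|2·6 + 1·1 − m| / √5 = 4
|m − (13)| = 4√5.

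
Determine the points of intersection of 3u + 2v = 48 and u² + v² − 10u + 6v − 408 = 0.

(4, 18) and (24, −12)

Substitute v = (48 − 3u)/2:
13u² − 364u + 1248 = 0  ⟹  u² − 28u + 96 = 0
u = 24 or u = 4, giving (24, −12) and (4, 18).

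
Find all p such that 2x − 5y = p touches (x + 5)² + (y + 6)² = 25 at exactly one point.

p = 20 ± 5√29

Tangency holds when the distance from the centre (−5, −6) to the line equals the radius 5:
|2·(−5) − 5·(−6) − p| / √29 = 5
|p − (20)| = 5√29.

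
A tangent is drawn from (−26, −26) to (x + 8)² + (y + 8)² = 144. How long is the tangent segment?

The centre is (−8, −8) and r = 12. The square of the distance from P to the centre is 324 + 324 = 648.
By the tangent–radius right angle, tangent length = √(|PO|² − r²) = √504 = 6√14.

6√14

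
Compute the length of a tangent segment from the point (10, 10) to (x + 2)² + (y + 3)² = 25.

Centre (−2, −3), r² = 25. |PO|² = (12)² + (13)² = 313.
By the tangent–radius right angle, tangent length = √(|PO|² − r²) = √288 = 12√2.

12√2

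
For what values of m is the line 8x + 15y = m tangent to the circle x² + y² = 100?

For a tangent, require d(centre, line) = r = 10.
|8·0 + 15·0 − m| / √289 = 10
|m| = 10·17, so m = 170 or m = −170.

m = −170 or m = 170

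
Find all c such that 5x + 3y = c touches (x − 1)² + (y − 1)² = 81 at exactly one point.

c = 8 ± 9√34

For a tangent, require d(centre, line) = r = 9.
|5·1 + 3·1 − c| / √34 = 9
|c − (8)| = 9√34.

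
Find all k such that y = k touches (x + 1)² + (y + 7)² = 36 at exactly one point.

Tangency holds when the distance from the centre (−1, −7) to the line equals the radius 6:
|0·(−1) + 1·(−7) − k| / √1 = 6
|k − (−7)| = 6, so k = −1 or k = −13.

k = −13 or k = −1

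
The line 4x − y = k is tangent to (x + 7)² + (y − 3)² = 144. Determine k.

Tangency holds when the distance from the centre (−7, 3) to the line equals the radius 12:
|4·(−7) − 1·3 − k| / √17 = 12
|k − (−31)| = 12√17.

k = −31 ± 12√17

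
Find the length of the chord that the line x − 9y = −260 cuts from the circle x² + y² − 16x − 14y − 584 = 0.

Substitute y = (260 + x)/9:
82x² − 902x − 12464 = 0  ⟹  x² − 11x − 152 = 0
x = 19 or x = −8, giving (19, 31) and (−8, 28).
|(19, 31) − (−8, 28)| = √((27)² + (3)²) = 3√82.

3√82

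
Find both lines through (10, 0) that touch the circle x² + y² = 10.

Write the tangent as mx − y + (0 − m·(10)) = 0 and set its distance from the centre to √10:
[m·(−10) − (0)]² = 10(m² + 1)
9m² − 1 = 0, so m = 1/3 or m = −1/3.
Through (10, 0) these give x − 3y = 10 and x + 3y = 10.

x − 3y = 10 and x + 3y = 10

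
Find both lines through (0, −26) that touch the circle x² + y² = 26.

Write the tangent as mx − y + (−26 − m·(0)) = 0 and set its distance from the centre to √26:
(0m − (26))² = 26(m² + 1)
m² − 25 = 0, so m = −5 or m = 5.
With m = −5: 5x + y = −26. With m = 5: 5x − y = 26.

5x + y = −26 and 5x − y = 26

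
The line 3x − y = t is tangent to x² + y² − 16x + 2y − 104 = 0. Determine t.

t = 25 ± 13√10

Tangency holds when the distance from the centre (8, −1) to the line equals the radius 13:
|3·8 − 1·(−1) − t| / √10 = 13
|t − (25)| = 13√10.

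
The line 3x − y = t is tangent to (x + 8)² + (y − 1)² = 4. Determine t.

The line touches the circle iff its distance from (−8, 1) is 2:
|3·(−8) − 1·1 − t| / √10 = 2
|t − (−25)| = 2√10.

t = −25 ± 2√10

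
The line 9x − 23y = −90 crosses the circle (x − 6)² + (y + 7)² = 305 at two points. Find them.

(−10, 0) and (13, 9)

Substitute y = (90 + 9x)/23:
610x² − 1830x − 79300 = 0  ⟹  x² − 3x − 130 = 0
x = 13 or x = −10, giving (13, 9) and (−10, 0).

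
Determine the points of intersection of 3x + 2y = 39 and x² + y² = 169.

(5, 12) and (13, 0)

Substitute y = (39 − 3x)/2:
13x² − 234x + 845 = 0  ⟹  x² − 18x + 65 = 0
x = 13 or x = 5, giving (13, 0) and (5, 12).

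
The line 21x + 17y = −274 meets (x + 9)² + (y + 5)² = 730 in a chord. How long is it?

The distance from (−9, −5) to the line is 0/√730, and r² = 730.
Chord = 2√(r² − d²) = 2·√(730) = 2√730.

2√730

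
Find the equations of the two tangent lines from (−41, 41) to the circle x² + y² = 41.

4x + 5y = 41 and 5x + 4y = −41

Write the tangent as mx − y + (41 − m·(−41)) = 0 and set its distance from the centre to √41:
[m·(41) − (−41)]² = 41(m² + 1)
20m² + 41m + 20 = 0, so m = −4/5 or m = −5/4.
With m = −4/5: 4x + 5y = 41. With m = −5/4: 5x + 4y = −41.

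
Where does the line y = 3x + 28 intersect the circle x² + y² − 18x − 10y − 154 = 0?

(−7, 7) and (−5, 13)

Substitute y = 3x + 28:
10x² + 120x + 350 = 0  ⟹  x² + 12x + 35 = 0
x = −5 or x = −7, giving (−5, 13) and (−7, 7).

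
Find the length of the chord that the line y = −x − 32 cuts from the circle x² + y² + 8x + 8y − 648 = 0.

28√2

The distance from (−4, −4) to the line is 24/√2, and r² = 680.
Chord = 2√(r² − d²) = 2·√(392) = 28√2.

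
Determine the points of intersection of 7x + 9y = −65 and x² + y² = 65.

Substitute y = (−65 − 7x)/9:
130x² + 910x − 1040 = 0  ⟹  x² + 7x − 8 = 0
x = 1 or x = −8, giving (1, −8) and (−8, −1).

(−8, −1) and (1, −8)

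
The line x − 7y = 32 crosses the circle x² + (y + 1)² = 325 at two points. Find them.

(−17, −7) and (18, −2)

Express y = (−32 + x)/7 and substitute into the circle:
50x² − 50x − 15300 = 0  ⟹  x² − x − 306 = 0
x = 18 or x = −17, giving (18, −2) and (−17, −7).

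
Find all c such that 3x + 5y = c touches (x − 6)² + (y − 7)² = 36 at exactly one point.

The line touches the circle iff its distance from (6, 7) is 6:
|3·6 + 5·7 − c| / √34 = 6
|c − (53)| = 6√34.

c = 53 ± 6√34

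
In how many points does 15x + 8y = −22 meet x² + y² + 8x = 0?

2

Substituting the line into the circle gives 289x² + 1172x + 484 = 0.
Δ = 1373584 − 559504 = 814080.
Two real roots: the line is a secant.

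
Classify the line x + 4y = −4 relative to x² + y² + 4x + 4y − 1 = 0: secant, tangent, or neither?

Substituting the line into the circle gives 17x² + 56x − 64 = 0.
Discriminant = (56)² − 4·17·(−64) = 7488 > 0.
Two real roots: the line is a secant.

secant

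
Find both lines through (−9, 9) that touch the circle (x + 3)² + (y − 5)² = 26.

x − 5y = −54 and 5x + y = −36

Write the tangent as mx − y + (9 − m·(−9)) = 0 and set its distance from the centre to √26:
[m·(6) − (−4)]² = 26(m² + 1)
5m² + 24m − 5 = 0, so m = 1/5 or m = −5.
With m = 1/5: x − 5y = −54. With m = −5: 5x + y = −36.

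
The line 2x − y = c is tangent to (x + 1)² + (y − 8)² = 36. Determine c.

The line touches the circle iff its distance from (−1, 8) is 6:
|2·(−1) − 1·8 − c| / √5 = 6
|c − (−10)| = 6√5.

c = −10 ± 6√5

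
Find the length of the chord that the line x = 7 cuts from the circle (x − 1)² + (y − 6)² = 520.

44

The distance from (1, 6) to the line is 6, and r² = 520.
Half the chord is √(r² − d²) = √(484), so the full chord is 44.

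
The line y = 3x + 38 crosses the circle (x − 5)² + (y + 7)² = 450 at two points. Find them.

Express y = 3x + 38 and substitute into the circle:
10x² + 260x + 1600 = 0  ⟹  x² + 26x + 160 = 0
x = −10 or x = −16, giving (−10, 8) and (−16, −10).

(−16, −10) and (−10, 8)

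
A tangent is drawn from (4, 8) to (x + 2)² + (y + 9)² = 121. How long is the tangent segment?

With centre O = (−2, −9), |OP|² = 325 and r² = 121.
Power of the point: PT² = |PO|² − r² = 204, so PT = 2√51.

2√51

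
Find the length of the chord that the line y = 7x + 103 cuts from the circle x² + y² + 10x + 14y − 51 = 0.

Centre (−5, −7), r² = 125. Perpendicular distance d from centre to line = |75| / √50 = 75/√50.
Chord = 2√(r² − d²) = 2·√(25/2) = 5√2.

5√2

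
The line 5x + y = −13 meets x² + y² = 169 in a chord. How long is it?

5√26

Centre (0, 0), r² = 169. Perpendicular distance d from centre to line = |13| / √26 = 13/√26.
Half the chord is √(r² − d²) = √(325/2), so the full chord is 5√26.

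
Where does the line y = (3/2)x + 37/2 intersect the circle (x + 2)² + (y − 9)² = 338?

Express y = (37 + 3x)/2 and substitute into the circle:
13x² + 130x − 975 = 0  ⟹  x² + 10x − 75 = 0
x = 5 or x = −15, giving (5, 26) and (−15, −4).

(−15, −4) and (5, 26)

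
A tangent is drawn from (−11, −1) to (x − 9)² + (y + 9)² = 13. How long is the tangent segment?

With centre O = (9, −9), |OP|² = 464 and r² = 13.
Power of the point: PT² = |PO|² − r² = 451, so PT = √451.

√451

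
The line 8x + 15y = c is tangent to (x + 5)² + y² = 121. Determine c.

Tangency holds when the distance from the centre (−5, 0) to the line equals the radius 11:
|8·(−5) + 15·0 − c| / √289 = 11
|c − (−40)| = 11·17, so c = 147 or c = −227.

c = −227 or c = 147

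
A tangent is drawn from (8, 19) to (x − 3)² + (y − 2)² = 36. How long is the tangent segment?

√278

Centre (3, 2), r² = 36. |PO|² = (5)² + (17)² = 314.
By the tangent–radius right angle, tangent length = √(|PO|² − r²) = √278.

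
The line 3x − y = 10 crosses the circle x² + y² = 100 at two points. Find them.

Substitute y = 3x − 10:
10x² − 60x = 0  ⟹  x² − 6x = 0
x = 6 or x = 0, giving (6, 8) and (0, −10).

(0, −10) and (6, 8)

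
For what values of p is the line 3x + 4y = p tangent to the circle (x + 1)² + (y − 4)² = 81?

The line touches the circle iff its distance from (−1, 4) is 9:
|3·(−1) + 4·4 − p| / √25 = 9
|p − (13)| = 9·5, so p = 58 or p = −32.

p = −32 or p = 58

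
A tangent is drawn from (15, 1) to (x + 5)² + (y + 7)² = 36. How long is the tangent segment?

2√107

The centre is (−5, −7) and r = 6. The square of the distance from P to the centre is 400 + 64 = 464.
The tangent meets the radius at right angles, so tangent² = |PO|² − r² = 464 − 36 = 428.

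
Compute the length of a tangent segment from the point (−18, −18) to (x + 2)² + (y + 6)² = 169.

With centre O = (−2, −6), |OP|² = 400 and r² = 169.
The tangent meets the radius at right angles, so tangent² = |PO|² − r² = 400 − 169 = 231.

√231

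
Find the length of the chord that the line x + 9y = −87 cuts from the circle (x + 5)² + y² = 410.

4√82

The distance from (−5, 0) to the line is 82/√82, and r² = 410.
Chord = 2√(r² − d²) = 2·√(328) = 4√82.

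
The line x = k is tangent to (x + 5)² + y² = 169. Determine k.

k = −18 or k = 8

Tangency holds when the distance from the centre (−5, 0) to the line equals the radius 13:
|1·(−5) + 0·0 − k| / √1 = 13
|k − (−5)| = 13, so k = 8 or k = −18.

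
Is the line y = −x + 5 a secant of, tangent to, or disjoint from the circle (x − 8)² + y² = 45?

secant

Substituting the line into the circle gives 2x² − 26x + 44 = 0.
Δ = 676 − 352 = 324.
Two real roots: the line is a secant.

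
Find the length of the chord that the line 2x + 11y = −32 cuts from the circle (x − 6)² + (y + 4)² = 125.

10√5

Express y = (−32 − 2x)/11 and substitute into the circle:
125x² − 1500x − 10625 = 0  ⟹  x² − 12x − 85 = 0
x = 17 or x = −5, giving (17, −6) and (−5, −2).
Chord length = distance between (17, −6) and (−5, −2) = √500 = 10√5.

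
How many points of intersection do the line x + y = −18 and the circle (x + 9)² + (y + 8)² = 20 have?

Centre (−9, −8), r² = 20. Distance² from centre to line = (1)²/2 = 1/2.
Since d² < r², the line cuts the circle twice.

2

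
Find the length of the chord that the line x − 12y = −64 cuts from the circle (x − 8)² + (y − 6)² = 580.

4√145

Centre (8, 6), r² = 580. Perpendicular distance d from centre to line = |0| / √145 = 0/√145.
Chord = 2√(r² − d²) = 2·√(580) = 4√145.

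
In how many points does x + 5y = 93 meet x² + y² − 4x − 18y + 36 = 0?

Substituting the line into the circle gives 26x² − 196x + 1179 = 0.
Δ = 38416 − 122616 = −84200.
No real roots: the line does not meet the circle.

0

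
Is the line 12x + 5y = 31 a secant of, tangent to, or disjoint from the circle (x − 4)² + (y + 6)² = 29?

secant

Substituting the line into the circle gives 169x² − 1664x + 3396 = 0.
Discriminant = (−1664)² − 4·169·(3396) = 473200 > 0.
Two real roots: the line is a secant.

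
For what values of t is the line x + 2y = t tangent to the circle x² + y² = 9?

t = ±3√5

The line touches the circle iff its distance from (0, 0) is 3:
|1·0 + 2·0 − t| / √5 = 3
|t| = 3√5.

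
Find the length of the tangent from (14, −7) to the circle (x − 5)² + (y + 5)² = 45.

With centre O = (5, −5), |OP|² = 85 and r² = 45.
Power of the point: PT² = |PO|² − r² = 40, so PT = 2√10.

2√10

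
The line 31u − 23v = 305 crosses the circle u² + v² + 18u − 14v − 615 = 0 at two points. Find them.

(−5, −20) and (18, 11)

From the line, v = (−305 + 31u)/23. Substituting:
1490u² − 19370u − 134100 = 0  ⟹  u² − 13u − 90 = 0
u = 18 or u = −5, giving (18, 11) and (−5, −20).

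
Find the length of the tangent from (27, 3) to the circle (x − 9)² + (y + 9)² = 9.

3√51

With centre O = (9, −9), |OP|² = 468 and r² = 9.
Power of the point: PT² = |PO|² − r² = 459, so PT = 3√51.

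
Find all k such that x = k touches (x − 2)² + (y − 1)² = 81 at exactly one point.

k = −7 or k = 11

Tangency holds when the distance from the centre (2, 1) to the line equals the radius 9:
|1·2 + 0·1 − k| / √1 = 9
|k − (2)| = 9, so k = 11 or k = −7.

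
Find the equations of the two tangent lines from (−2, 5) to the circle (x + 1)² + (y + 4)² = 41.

Let a tangent through (−2, 5) have slope m. Its distance from (−1, −4) must equal √41:
(1m − (−9))² = 41(m² + 1)
20m² − 9m − 20 = 0, so m = −4/5 or m = 5/4.
Through (−2, 5) these give 4x + 5y = 17 and 5x − 4y = −30.

4x + 5y = 17 and 5x − 4y = −30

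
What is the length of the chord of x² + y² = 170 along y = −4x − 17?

The distance from (0, 0) to the line is 17/√17, and r² = 170.
Half the chord is √(r² − d²) = √(153), so the full chord is 6√17.

6√17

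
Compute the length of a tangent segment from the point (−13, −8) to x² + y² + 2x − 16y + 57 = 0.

The centre is (−1, 8) and r = 2√2. The square of the distance from P to the centre is 144 + 256 = 400.
The tangent meets the radius at right angles, so tangent² = |PO|² − r² = 400 − 8 = 392.

14√2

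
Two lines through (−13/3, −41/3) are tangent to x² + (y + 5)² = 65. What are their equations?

Let a tangent through (−13/3, −41/3) have slope m. Its distance from (0, −5) must equal √65:
(13/3m − (26/3))² = 65(m² + 1)
32m² + 52m − 7 = 0, so m = 1/8 or m = −7/4.
Through (−13/3, −41/3) these give x − 8y = 105 and 7x + 4y = −85.

x − 8y = 105 and 7x + 4y = −85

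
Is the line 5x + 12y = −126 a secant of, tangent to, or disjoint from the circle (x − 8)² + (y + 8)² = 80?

Substituting the line into the circle gives 169x² − 2004x − 1404 = 0.
Discriminant = (−2004)² − 4·169·(−1404) = 4965120 > 0.
Two real roots: the line is a secant.

secant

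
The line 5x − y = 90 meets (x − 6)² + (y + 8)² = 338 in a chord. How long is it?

The distance from (6, −8) to the line is 52/√26, and r² = 338.
Chord = 2√(r² − d²) = 2·√(234) = 6√26.

6√26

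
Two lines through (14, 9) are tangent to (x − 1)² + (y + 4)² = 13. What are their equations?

3x − 2y = 24 and 2x − 3y = 1

Write the tangent as mx − y + (9 − m·(14)) = 0 and set its distance from the centre to √13:
[m·(−13) − (−13)]² = 13(m² + 1)
6m² − 13m + 6 = 0, so m = 3/2 or m = 2/3.
Through (14, 9) these give 3x − 2y = 24 and 2x − 3y = 1.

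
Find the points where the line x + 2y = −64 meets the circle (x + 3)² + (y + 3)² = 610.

Express y = (−64 − x)/2 and substitute into the circle:
5x² + 140x + 960 = 0  ⟹  x² + 28x + 192 = 0
x = −12 or x = −16, giving (−12, −26) and (−16, −24).

(−16, −24) and (−12, −26)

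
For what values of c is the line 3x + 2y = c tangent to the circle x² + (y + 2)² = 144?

c = −4 ± 12√13

For a tangent, require d(centre, line) = r = 12.
|3·0 + 2·(−2) − c| / √13 = 12
|c − (−4)| = 12√13.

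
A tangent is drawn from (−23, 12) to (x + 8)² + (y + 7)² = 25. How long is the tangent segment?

Centre (−8, −7), r² = 25. |PO|² = (−15)² + (19)² = 586.
The tangent meets the radius at right angles, so tangent² = |PO|² − r² = 586 − 25 = 561.

√561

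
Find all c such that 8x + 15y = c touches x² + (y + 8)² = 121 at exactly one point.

c = −307 or c = 67

For a tangent, require d(centre, line) = r = 11.
|8·0 + 15·(−8) − c| / √289 = 11
|c − (−120)| = 11·17, so c = 67 or c = −307.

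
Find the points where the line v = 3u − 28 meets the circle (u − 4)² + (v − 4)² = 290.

(5, −13) and (15, 17)

Express v = 3u − 28 and substitute into the circle:
10u² − 200u + 750 = 0  ⟹  u² − 20u + 75 = 0
u = 15 or u = 5, giving (15, 17) and (5, −13).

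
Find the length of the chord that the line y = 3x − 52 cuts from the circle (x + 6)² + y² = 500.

Centre (−6, 0), r² = 500. Perpendicular distance d from centre to line = |−70| / √10 = 70/√10.
Chord = 2√(r² − d²) = 2·√(10) = 2√10.

2√10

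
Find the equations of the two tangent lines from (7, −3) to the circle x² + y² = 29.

2x − 5y = 29 and 5x + 2y = 29

A line y − (−3) = m(x − (7)) is tangent when its distance from (0, 0) is √29:
(−7m − (3))² = 29(m² + 1)
10m² + 21m − 10 = 0, so m = 2/5 or m = −5/2.
With m = 2/5: 2x − 5y = 29. With m = −5/2: 5x + 2y = 29.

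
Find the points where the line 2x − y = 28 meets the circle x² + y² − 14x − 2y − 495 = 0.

Substitute y = 2x − 28:
5x² − 130x + 345 = 0  ⟹  x² − 26x + 69 = 0
x = 23 or x = 3, giving (23, 18) and (3, −22).

(3, −22) and (23, 18)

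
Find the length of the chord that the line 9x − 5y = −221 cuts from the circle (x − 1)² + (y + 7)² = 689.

√106

The distance from (1, −7) to the line is 265/√106, and r² = 689.
Half the chord is √(r² − d²) = √(53/2), so the full chord is √106.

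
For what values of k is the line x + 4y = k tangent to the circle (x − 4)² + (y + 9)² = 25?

Tangency holds when the distance from the centre (4, −9) to the line equals the radius 5:
|1·4 + 4·(−9) − k| / √17 = 5
|k − (−32)| = 5√17.

k = −32 ± 5√17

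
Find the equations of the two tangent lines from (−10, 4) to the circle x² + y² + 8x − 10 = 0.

5x + y = −46 and x − 5y = −30

Let a tangent through (−10, 4) have slope m. Its distance from (−4, 0) must equal √26:
[m·(6) − (−4)]² = 26(m² + 1)
5m² + 24m − 5 = 0, so m = −5 or m = 1/5.
With m = −5: 5x + y = −46. With m = 1/5: x − 5y = −30.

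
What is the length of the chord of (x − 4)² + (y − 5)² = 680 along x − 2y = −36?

20√5

The distance from (4, 5) to the line is 30/√5, and r² = 680.
Chord = 2√(r² − d²) = 2·√(500) = 20√5.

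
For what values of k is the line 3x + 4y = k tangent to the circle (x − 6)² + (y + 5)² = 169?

k = −67 or k = 63

For a tangent, require d(centre, line) = r = 13.
|3·6 + 4·(−5) − k| / √25 = 13
|k − (−2)| = 13·5, so k = 63 or k = −67.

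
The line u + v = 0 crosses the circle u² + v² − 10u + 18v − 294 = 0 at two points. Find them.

From the line, v = −u. Substituting:
2u² − 28u − 294 = 0  ⟹  u² − 14u − 147 = 0
u = 21 or u = −7, giving (21, −21) and (−7, 7).

(−7, 7) and (21, −21)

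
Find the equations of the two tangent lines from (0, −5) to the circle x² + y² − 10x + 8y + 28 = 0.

Let a tangent through (0, −5) have slope m. Its distance from (5, −4) must equal √13:
(5m − (1))² = 13(m² + 1)
6m² − 5m − 6 = 0, so m = 3/2 or m = −2/3.
With m = 3/2: 3x − 2y = 10. With m = −2/3: 2x + 3y = −15.

3x − 2y = 10 and 2x + 3y = −15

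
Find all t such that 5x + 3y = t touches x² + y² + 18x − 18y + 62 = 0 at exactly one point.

t = −18 ± 10√34

Tangency holds when the distance from the centre (−9, 9) to the line equals the radius 10:
|5·(−9) + 3·9 − t| / √34 = 10
|t − (−18)| = 10√34.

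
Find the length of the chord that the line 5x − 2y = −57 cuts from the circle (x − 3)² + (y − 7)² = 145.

2√29

Substitute y = (57 + 5x)/2:
29x² + 406x + 1305 = 0  ⟹  x² + 14x + 45 = 0
x = −5 or x = −9, giving (−5, 16) and (−9, 6).
Chord length = distance between (−5, 16) and (−9, 6) = √116 = 2√29.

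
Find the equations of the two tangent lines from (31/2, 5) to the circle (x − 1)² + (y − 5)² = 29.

A line y − (5) = m(x − (31/2)) is tangent when its distance from (1, 5) is √29:
[m·(−29/2) − (0)]² = 29(m² + 1)
25m² − 4 = 0, so m = 2/5 or m = −2/5.
With m = 2/5: 2x − 5y = 6. With m = −2/5: 2x + 5y = 56.

2x − 5y = 6 and 2x + 5y = 56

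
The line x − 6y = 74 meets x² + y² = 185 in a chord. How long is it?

2√37

From the line, y = (−74 + x)/6. Substituting:
37x² − 148x − 1184 = 0  ⟹  x² − 4x − 32 = 0
x = 8 or x = −4, giving (8, −11) and (−4, −13).
Chord length = distance between (8, −11) and (−4, −13) = √148 = 2√37.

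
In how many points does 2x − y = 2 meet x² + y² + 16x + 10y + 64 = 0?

d² = (2·(−8) − 1·(−5) − (2))²/5 = 169/5; r² = 25.
Since d² > r², the line lies outside the circle.

0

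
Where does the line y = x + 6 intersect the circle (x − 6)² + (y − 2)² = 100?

(−4, 2) and (6, 12)

From the line, y = x + 6. Substituting:
2x² − 4x − 48 = 0  ⟹  x² − 2x − 24 = 0
x = 6 or x = −4, giving (6, 12) and (−4, 2).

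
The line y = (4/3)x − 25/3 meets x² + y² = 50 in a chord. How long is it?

10

Express y = (−25 + 4x)/3 and substitute into the circle:
25x² − 200x + 175 = 0  ⟹  x² − 8x + 7 = 0
x = 7 or x = 1, giving (7, 1) and (1, −7).
|(7, 1) − (1, −7)| = √((6)² + (8)²) = 10.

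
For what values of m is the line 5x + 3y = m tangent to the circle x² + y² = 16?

For a tangent, require d(centre, line) = r = 4.
|5·0 + 3·0 − m| / √34 = 4
|m| = 4√34.

m = ±4√34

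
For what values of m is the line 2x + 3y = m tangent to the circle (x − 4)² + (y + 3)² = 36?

m = −1 ± 6√13

For a tangent, require d(centre, line) = r = 6.
|2·4 + 3·(−3) − m| / √13 = 6
|m − (−1)| = 6√13.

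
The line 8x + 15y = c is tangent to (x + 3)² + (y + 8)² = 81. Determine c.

c = −297 or c = 9

For a tangent, require d(centre, line) = r = 9.
|8·(−3) + 15·(−8) − c| / √289 = 9
|c − (−144)| = 9·17, so c = 9 or c = −297.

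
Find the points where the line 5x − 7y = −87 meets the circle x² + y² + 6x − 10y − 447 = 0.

(−23, −4) and (12, 21)

From the line, y = (87 + 5x)/7. Substituting:
74x² + 814x − 20424 = 0  ⟹  x² + 11x − 276 = 0
x = 12 or x = −23, giving (12, 21) and (−23, −4).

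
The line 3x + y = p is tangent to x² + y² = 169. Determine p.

For a tangent, require d(centre, line) = r = 13.
|3·0 + 1·0 − p| / √10 = 13
|p| = 13√10.

p = ±13√10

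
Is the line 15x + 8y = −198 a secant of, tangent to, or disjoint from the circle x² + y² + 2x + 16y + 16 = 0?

Centre (−1, −8), r² = 49. Distance² from centre to line = (119)²/289 = 49.
Since d² = r², the line is tangent.

tangent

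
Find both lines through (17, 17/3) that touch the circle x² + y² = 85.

Write the tangent as mx − y + (17/3 − m·(17)) = 0 and set its distance from the centre to √85:
[m·(−17) − (−17/3)]² = 85(m² + 1)
54m² − 51m − 14 = 0, so m = 7/6 or m = −2/9.
Through (17, 17/3) these give 7x − 6y = 85 and 2x + 9y = 85.

7x − 6y = 85 and 2x + 9y = 85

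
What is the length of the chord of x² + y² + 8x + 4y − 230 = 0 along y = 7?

Centre (−4, −2), r² = 250. Perpendicular distance d from centre to line = |−9| / √1 = 9.
Chord = 2√(r² − d²) = 2·√(169) = 26.

26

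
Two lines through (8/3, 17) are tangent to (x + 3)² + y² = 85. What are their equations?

A line y − (17) = m(x − (8/3)) is tangent when its distance from (−3, 0) is √85:
(−17/3m − (−17))² = 85(m² + 1)
14m² + 51m − 54 = 0, so m = 6/7 or m = −9/2.
Through (8/3, 17) these give 6x − 7y = −103 and 9x + 2y = 58.

6x − 7y = −103 and 9x + 2y = 58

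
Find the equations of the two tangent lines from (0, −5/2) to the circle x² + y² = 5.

x − 2y = 5 and x + 2y = −5

Write the tangent as mx − y + (−5/2 − m·(0)) = 0 and set its distance from the centre to √5:
(0m − (5/2))² = 5(m² + 1)
4m² − 1 = 0, so m = 1/2 or m = −1/2.
With m = 1/2: x − 2y = 5. With m = −1/2: x + 2y = −5.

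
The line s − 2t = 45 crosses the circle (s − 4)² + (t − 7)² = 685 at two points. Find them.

Substitute t = (−45 + s)/2:
5s² − 150s + 805 = 0  ⟹  s² − 30s + 161 = 0
s = 23 or s = 7, giving (23, −11) and (7, −19).

(7, −19) and (23, −11)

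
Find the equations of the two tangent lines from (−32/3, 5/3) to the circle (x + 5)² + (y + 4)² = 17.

A line y − (5/3) = m(x − (−32/3)) is tangent when its distance from (−5, −4) is √17:
[m·(17/3) − (−17/3)]² = 17(m² + 1)
4m² + 17m + 4 = 0, so m = −4 or m = −1/4.
With m = −4: 4x + y = −41. With m = −1/4: x + 4y = −4.

4x + y = −41 and x + 4y = −4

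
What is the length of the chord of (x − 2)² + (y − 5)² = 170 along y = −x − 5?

From the line, y = −x − 5. Substituting:
2x² + 16x − 66 = 0  ⟹  x² + 8x − 33 = 0
x = 3 or x = −11, giving (3, −8) and (−11, 6).
Chord length = distance between (3, −8) and (−11, 6) = √392 = 14√2.

14√2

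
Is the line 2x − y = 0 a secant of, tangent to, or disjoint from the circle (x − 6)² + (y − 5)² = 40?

secant

Substituting the line into the circle gives 5x² − 32x + 21 = 0.
Δ = 1024 − 420 = 604.
Two real roots: the line is a secant.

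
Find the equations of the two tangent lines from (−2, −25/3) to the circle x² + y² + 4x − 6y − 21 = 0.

5x + 3y = −35 and 5x − 3y = 15

A line y − (−25/3) = m(x − (−2)) is tangent when its distance from (−2, 3) is √34:
(0m − (34/3))² = 34(m² + 1)
9m² − 25 = 0, so m = −5/3 or m = 5/3.
With m = −5/3: 5x + 3y = −35. With m = 5/3: 5x − 3y = 15.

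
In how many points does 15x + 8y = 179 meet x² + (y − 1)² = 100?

d² = (15·0 + 8·1 − (179))²/289 = 29241/289; r² = 100.
Since d² > r², the line lies outside the circle.

0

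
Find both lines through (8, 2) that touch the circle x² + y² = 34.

3x + 5y = 34 and 5x − 3y = 34

Write the tangent as mx − y + (2 − m·(8)) = 0 and set its distance from the centre to √34:
(−8m − (−2))² = 34(m² + 1)
15m² − 16m − 15 = 0, so m = −3/5 or m = 5/3.
With m = −3/5: 3x + 5y = 34. With m = 5/3: 5x − 3y = 34.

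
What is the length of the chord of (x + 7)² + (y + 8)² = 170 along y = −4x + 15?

2√17

Substitute y = −4x + 15:
17x² − 170x + 408 = 0  ⟹  x² − 10x + 24 = 0
x = 6 or x = 4, giving (6, −9) and (4, −1).
Chord length = distance between (6, −9) and (4, −1) = √68 = 2√17.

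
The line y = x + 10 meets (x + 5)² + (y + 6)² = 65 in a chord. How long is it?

From the line, y = x + 10. Substituting:
2x² + 42x + 216 = 0  ⟹  x² + 21x + 108 = 0
x = −9 or x = −12, giving (−9, 1) and (−12, −2).
|(−9, 1) − (−12, −2)| = √((3)² + (3)²) = 3√2.

3√2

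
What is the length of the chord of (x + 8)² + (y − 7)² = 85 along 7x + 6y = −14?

Centre (−8, 7), r² = 85. Perpendicular distance d from centre to line = |0| / √85 = 0/√85.
Chord = 2√(r² − d²) = 2·√(85) = 2√85.

2√85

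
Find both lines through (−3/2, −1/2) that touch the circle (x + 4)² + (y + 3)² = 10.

3x + y = −5 and x + 3y = −3

A line y − (−1/2) = m(x − (−3/2)) is tangent when its distance from (−4, −3) is √10:
(−5/2m − (−5/2))² = 10(m² + 1)
3m² + 10m + 3 = 0, so m = −3 or m = −1/3.
Through (−3/2, −1/2) these give 3x + y = −5 and x + 3y = −3.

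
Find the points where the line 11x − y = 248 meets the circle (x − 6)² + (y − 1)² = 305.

(22, −6) and (23, 5)

Substitute y = 11x − 248:
122x² − 5490x + 61732 = 0  ⟹  x² − 45x + 506 = 0
x = 23 or x = 22, giving (23, 5) and (22, −6).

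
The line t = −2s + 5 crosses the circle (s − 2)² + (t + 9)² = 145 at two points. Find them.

(1, 3) and (11, −17)

Express t = −2s + 5 and substitute into the circle:
5s² − 60s + 55 = 0  ⟹  s² − 12s + 11 = 0
s = 11 or s = 1, giving (11, −17) and (1, 3).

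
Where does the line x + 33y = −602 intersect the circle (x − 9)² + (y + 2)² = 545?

(−8, −18) and (25, −19)

Express y = (−602 − x)/33 and substitute into the circle:
1090x² − 18530x − 218000 = 0  ⟹  x² − 17x − 200 = 0
x = 25 or x = −8, giving (25, −19) and (−8, −18).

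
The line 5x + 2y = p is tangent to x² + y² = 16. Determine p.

Tangency holds when the distance from the centre (0, 0) to the line equals the radius 4:
|5·0 + 2·0 − p| / √29 = 4
|p| = 4√29.

p = ±4√29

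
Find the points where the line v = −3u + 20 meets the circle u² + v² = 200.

(2, 14) and (10, −10)

Express v = −3u + 20 and substitute into the circle:
10u² − 120u + 200 = 0  ⟹  u² − 12u + 20 = 0
u = 10 or u = 2, giving (10, −10) and (2, 14).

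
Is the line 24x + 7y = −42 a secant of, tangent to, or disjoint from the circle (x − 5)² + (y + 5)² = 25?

disjoint

d² = (24·5 + 7·(−5) − (−42))²/625 = 16129/625; r² = 25.
Since d² > r², the line lies outside the circle.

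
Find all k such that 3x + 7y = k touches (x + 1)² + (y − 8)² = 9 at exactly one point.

k = 53 ± 3√58

Tangency holds when the distance from the centre (−1, 8) to the line equals the radius 3:
|3·(−1) + 7·8 − k| / √58 = 3
|k − (53)| = 3√58.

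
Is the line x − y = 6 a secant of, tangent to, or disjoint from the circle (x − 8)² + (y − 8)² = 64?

Substituting the line into the circle gives 2x² − 44x + 196 = 0.
Δ = 1936 − 1568 = 368.
Two real roots: the line is a secant.

secant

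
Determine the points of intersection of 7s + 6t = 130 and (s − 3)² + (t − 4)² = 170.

(4, 17) and (16, 3)

Substitute t = (130 − 7s)/6:
85s² − 1700s + 5440 = 0  ⟹  s² − 20s + 64 = 0
s = 16 or s = 4, giving (16, 3) and (4, 17).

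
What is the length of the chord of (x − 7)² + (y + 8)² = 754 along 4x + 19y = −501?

2√377

Centre (7, −8), r² = 754. Perpendicular distance d from centre to line = |377| / √377 = 377/√377.
Half the chord is √(r² − d²) = √(377), so the full chord is 2√377.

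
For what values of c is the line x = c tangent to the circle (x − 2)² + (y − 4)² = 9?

c = −1 or c = 5

For a tangent, require d(centre, line) = r = 3.
|1·2 + 0·4 − c| / √1 = 3
|c − (2)| = 3, so c = 5 or c = −1.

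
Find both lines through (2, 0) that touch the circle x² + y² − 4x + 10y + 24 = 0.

Let a tangent through (2, 0) have slope m. Its distance from (2, −5) must equal √5:
(0m − (−5))² = 5(m² + 1)
m² − 4 = 0, so m = −2 or m = 2.
Through (2, 0) these give 2x + y = 4 and 2x − y = 4.

2x + y = 4 and 2x − y = 4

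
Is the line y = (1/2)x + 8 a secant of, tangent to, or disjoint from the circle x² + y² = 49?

Substituting the line into the circle gives 5x² + 32x + 60 = 0.
Δ = 1024 − 1200 = −176.
No real roots: the line does not meet the circle.

disjoint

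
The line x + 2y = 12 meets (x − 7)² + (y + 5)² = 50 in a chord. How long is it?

2√5

The distance from (7, −5) to the line is 15/√5, and r² = 50.
Chord = 2√(r² − d²) = 2·√(5) = 2√5.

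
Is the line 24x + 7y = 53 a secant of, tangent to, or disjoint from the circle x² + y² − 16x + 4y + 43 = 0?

tangent

Substituting the line into the circle gives 625x² − 4000x + 6400 = 0.
Δ = 16000000 − 16000000 = 0.
A repeated root: the line is tangent.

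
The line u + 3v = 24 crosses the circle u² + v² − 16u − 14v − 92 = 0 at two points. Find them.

(−6, 10) and (21, 1)

Express v = (24 − u)/3 and substitute into the circle:
10u² − 150u − 1260 = 0  ⟹  u² − 15u − 126 = 0
u = 21 or u = −6, giving (21, 1) and (−6, 10).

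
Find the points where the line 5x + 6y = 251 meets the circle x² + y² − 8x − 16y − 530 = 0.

Substitute y = (251 − 5x)/6:
61x² − 2318x + 19825 = 0  ⟹  x² − 38x + 325 = 0
x = 25 or x = 13, giving (25, 21) and (13, 31).

(13, 31) and (25, 21)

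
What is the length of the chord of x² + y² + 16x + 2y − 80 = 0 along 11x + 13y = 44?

Express y = (44 − 11x)/13 and substitute into the circle:
290x² + 1450x − 10440 = 0  ⟹  x² + 5x − 36 = 0
x = 4 or x = −9, giving (4, 0) and (−9, 11).
Chord length = distance between (4, 0) and (−9, 11) = √290 = √290.

√290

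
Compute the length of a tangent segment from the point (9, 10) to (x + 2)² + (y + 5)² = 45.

With centre O = (−2, −5), |OP|² = 346 and r² = 45.
Power of the point: PT² = |PO|² − r² = 301, so PT = √301.

√301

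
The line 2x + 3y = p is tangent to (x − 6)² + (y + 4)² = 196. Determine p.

Tangency holds when the distance from the centre (6, −4) to the line equals the radius 14:
|2·6 + 3·(−4) − p| / √13 = 14
|p| = 14√13.

p = ±14√13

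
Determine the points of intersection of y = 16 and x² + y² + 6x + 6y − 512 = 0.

From the line, y = 16. Substituting:
x² + 6x − 160 = 0
x = 10 or x = −16, giving (10, 16) and (−16, 16).

(−16, 16) and (10, 16)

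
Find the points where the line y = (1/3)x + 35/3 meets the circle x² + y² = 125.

Express y = (35 + x)/3 and substitute into the circle:
10x² + 70x + 100 = 0  ⟹  x² + 7x + 10 = 0
x = −2 or x = −5, giving (−2, 11) and (−5, 10).

(−5, 10) and (−2, 11)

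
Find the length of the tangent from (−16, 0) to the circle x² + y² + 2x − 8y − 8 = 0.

The centre is (−1, 4) and r = 5. The square of the distance from P to the centre is 225 + 16 = 241.
By the tangent–radius right angle, tangent length = √(|PO|² − r²) = √216 = 6√6.

6√6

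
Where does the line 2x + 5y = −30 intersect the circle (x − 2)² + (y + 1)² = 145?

From the line, y = (−30 − 2x)/5. Substituting:
29x² − 2900 = 0  ⟹  x² − 100 = 0
x = 10 or x = −10, giving (10, −10) and (−10, −2).

(−10, −2) and (10, −10)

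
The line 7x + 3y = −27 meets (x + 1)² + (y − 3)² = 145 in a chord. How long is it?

3√58

Substitute y = (−27 − 7x)/3:
58x² + 522x = 0  ⟹  x² + 9x = 0
x = 0 or x = −9, giving (0, −9) and (−9, 12).
Chord length = distance between (0, −9) and (−9, 12) = √522 = 3√58.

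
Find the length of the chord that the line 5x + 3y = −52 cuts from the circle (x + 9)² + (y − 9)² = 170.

4√34

Substitute y = (−52 − 5x)/3:
34x² + 952x + 5440 = 0  ⟹  x² + 28x + 160 = 0
x = −8 or x = −20, giving (−8, −4) and (−20, 16).
Chord length = distance between (−8, −4) and (−20, 16) = √544 = 4√34.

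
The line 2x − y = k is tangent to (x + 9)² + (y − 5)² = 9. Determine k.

k = −23 ± 3√5

For a tangent, require d(centre, line) = r = 3.
|2·(−9) − 1·5 − k| / √5 = 3
|k − (−23)| = 3√5.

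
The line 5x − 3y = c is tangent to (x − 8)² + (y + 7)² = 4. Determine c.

The line touches the circle iff its distance from (8, −7) is 2:
|5·8 − 3·(−7) − c| / √34 = 2
|c − (61)| = 2√34.

c = 61 ± 2√34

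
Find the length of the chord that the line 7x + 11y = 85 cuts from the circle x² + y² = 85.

√170

The distance from (0, 0) to the line is 85/√170, and r² = 85.
Half the chord is √(r² − d²) = √(85/2), so the full chord is √170.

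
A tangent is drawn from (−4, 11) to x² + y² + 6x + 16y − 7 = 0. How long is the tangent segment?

√282

Centre (−3, −8), r² = 80. |PO|² = (−1)² + (19)² = 362.
The tangent meets the radius at right angles, so tangent² = |PO|² − r² = 362 − 80 = 282.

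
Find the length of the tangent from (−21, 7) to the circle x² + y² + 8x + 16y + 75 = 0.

√509

The centre is (−4, −8) and r = √5. The square of the distance from P to the centre is 289 + 225 = 514.
By the tangent–radius right angle, tangent length = √(|PO|² − r²) = √509.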